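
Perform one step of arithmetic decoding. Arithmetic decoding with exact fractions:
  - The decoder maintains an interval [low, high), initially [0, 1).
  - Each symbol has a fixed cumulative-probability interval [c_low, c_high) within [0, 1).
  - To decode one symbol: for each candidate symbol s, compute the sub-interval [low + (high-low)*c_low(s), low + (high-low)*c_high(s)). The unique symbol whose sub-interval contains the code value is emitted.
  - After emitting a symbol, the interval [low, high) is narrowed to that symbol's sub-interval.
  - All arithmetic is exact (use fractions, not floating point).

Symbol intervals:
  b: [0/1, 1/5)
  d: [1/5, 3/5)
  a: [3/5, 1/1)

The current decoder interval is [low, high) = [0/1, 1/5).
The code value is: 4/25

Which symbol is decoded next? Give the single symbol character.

Answer: a

Derivation:
Interval width = high − low = 1/5 − 0/1 = 1/5
Scaled code = (code − low) / width = (4/25 − 0/1) / 1/5 = 4/5
  b: [0/1, 1/5) 
  d: [1/5, 3/5) 
  a: [3/5, 1/1) ← scaled code falls here ✓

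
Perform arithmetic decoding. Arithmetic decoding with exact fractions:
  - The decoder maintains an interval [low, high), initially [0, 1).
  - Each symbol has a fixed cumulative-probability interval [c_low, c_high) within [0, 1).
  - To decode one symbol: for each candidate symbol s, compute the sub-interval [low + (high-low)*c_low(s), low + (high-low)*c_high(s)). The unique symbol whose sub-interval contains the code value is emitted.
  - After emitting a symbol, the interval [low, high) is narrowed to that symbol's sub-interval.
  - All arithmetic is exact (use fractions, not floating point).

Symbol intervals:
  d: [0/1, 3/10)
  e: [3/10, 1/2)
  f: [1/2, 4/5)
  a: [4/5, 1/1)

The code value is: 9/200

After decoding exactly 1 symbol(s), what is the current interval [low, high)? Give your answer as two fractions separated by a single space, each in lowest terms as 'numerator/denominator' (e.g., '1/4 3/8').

Step 1: interval [0/1, 1/1), width = 1/1 - 0/1 = 1/1
  'd': [0/1 + 1/1*0/1, 0/1 + 1/1*3/10) = [0/1, 3/10) <- contains code 9/200
  'e': [0/1 + 1/1*3/10, 0/1 + 1/1*1/2) = [3/10, 1/2)
  'f': [0/1 + 1/1*1/2, 0/1 + 1/1*4/5) = [1/2, 4/5)
  'a': [0/1 + 1/1*4/5, 0/1 + 1/1*1/1) = [4/5, 1/1)
  emit 'd', narrow to [0/1, 3/10)

Answer: 0/1 3/10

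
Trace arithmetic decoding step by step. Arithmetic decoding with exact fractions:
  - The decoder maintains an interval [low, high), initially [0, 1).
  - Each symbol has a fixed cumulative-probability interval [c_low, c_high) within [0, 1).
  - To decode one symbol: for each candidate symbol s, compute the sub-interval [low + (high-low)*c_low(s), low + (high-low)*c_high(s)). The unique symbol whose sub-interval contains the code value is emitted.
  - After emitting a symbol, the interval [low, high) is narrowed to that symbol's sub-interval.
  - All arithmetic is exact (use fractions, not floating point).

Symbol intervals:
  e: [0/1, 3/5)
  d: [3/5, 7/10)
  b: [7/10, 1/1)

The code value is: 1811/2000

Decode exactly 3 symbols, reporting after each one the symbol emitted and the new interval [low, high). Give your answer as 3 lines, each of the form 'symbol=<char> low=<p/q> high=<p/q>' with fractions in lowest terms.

Answer: symbol=b low=7/10 high=1/1
symbol=d low=22/25 high=91/100
symbol=b low=901/1000 high=91/100

Derivation:
Step 1: interval [0/1, 1/1), width = 1/1 - 0/1 = 1/1
  'e': [0/1 + 1/1*0/1, 0/1 + 1/1*3/5) = [0/1, 3/5)
  'd': [0/1 + 1/1*3/5, 0/1 + 1/1*7/10) = [3/5, 7/10)
  'b': [0/1 + 1/1*7/10, 0/1 + 1/1*1/1) = [7/10, 1/1) <- contains code 1811/2000
  emit 'b', narrow to [7/10, 1/1)
Step 2: interval [7/10, 1/1), width = 1/1 - 7/10 = 3/10
  'e': [7/10 + 3/10*0/1, 7/10 + 3/10*3/5) = [7/10, 22/25)
  'd': [7/10 + 3/10*3/5, 7/10 + 3/10*7/10) = [22/25, 91/100) <- contains code 1811/2000
  'b': [7/10 + 3/10*7/10, 7/10 + 3/10*1/1) = [91/100, 1/1)
  emit 'd', narrow to [22/25, 91/100)
Step 3: interval [22/25, 91/100), width = 91/100 - 22/25 = 3/100
  'e': [22/25 + 3/100*0/1, 22/25 + 3/100*3/5) = [22/25, 449/500)
  'd': [22/25 + 3/100*3/5, 22/25 + 3/100*7/10) = [449/500, 901/1000)
  'b': [22/25 + 3/100*7/10, 22/25 + 3/100*1/1) = [901/1000, 91/100) <- contains code 1811/2000
  emit 'b', narrow to [901/1000, 91/100)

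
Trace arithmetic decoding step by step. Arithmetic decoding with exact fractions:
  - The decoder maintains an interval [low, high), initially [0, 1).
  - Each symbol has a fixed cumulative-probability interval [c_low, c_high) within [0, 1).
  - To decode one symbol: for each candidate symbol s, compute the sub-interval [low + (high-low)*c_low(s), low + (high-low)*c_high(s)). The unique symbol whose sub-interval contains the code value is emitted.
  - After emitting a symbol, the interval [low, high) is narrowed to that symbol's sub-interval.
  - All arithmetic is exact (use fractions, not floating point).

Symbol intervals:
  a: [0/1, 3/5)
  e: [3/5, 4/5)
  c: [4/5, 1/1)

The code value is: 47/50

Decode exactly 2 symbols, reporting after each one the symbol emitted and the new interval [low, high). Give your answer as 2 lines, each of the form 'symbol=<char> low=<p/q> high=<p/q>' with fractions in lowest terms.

Answer: symbol=c low=4/5 high=1/1
symbol=e low=23/25 high=24/25

Derivation:
Step 1: interval [0/1, 1/1), width = 1/1 - 0/1 = 1/1
  'a': [0/1 + 1/1*0/1, 0/1 + 1/1*3/5) = [0/1, 3/5)
  'e': [0/1 + 1/1*3/5, 0/1 + 1/1*4/5) = [3/5, 4/5)
  'c': [0/1 + 1/1*4/5, 0/1 + 1/1*1/1) = [4/5, 1/1) <- contains code 47/50
  emit 'c', narrow to [4/5, 1/1)
Step 2: interval [4/5, 1/1), width = 1/1 - 4/5 = 1/5
  'a': [4/5 + 1/5*0/1, 4/5 + 1/5*3/5) = [4/5, 23/25)
  'e': [4/5 + 1/5*3/5, 4/5 + 1/5*4/5) = [23/25, 24/25) <- contains code 47/50
  'c': [4/5 + 1/5*4/5, 4/5 + 1/5*1/1) = [24/25, 1/1)
  emit 'e', narrow to [23/25, 24/25)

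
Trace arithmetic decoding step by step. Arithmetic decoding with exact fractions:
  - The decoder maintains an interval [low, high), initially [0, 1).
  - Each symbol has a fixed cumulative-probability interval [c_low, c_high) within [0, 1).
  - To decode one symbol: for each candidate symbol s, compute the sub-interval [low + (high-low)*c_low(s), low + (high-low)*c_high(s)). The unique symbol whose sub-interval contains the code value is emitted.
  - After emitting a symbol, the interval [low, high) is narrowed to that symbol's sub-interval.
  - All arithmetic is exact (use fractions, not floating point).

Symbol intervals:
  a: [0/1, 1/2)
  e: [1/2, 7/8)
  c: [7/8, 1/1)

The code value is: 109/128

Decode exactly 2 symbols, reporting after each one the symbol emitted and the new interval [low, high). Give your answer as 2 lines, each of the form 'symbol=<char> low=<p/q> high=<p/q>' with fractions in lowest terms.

Step 1: interval [0/1, 1/1), width = 1/1 - 0/1 = 1/1
  'a': [0/1 + 1/1*0/1, 0/1 + 1/1*1/2) = [0/1, 1/2)
  'e': [0/1 + 1/1*1/2, 0/1 + 1/1*7/8) = [1/2, 7/8) <- contains code 109/128
  'c': [0/1 + 1/1*7/8, 0/1 + 1/1*1/1) = [7/8, 1/1)
  emit 'e', narrow to [1/2, 7/8)
Step 2: interval [1/2, 7/8), width = 7/8 - 1/2 = 3/8
  'a': [1/2 + 3/8*0/1, 1/2 + 3/8*1/2) = [1/2, 11/16)
  'e': [1/2 + 3/8*1/2, 1/2 + 3/8*7/8) = [11/16, 53/64)
  'c': [1/2 + 3/8*7/8, 1/2 + 3/8*1/1) = [53/64, 7/8) <- contains code 109/128
  emit 'c', narrow to [53/64, 7/8)

Answer: symbol=e low=1/2 high=7/8
symbol=c low=53/64 high=7/8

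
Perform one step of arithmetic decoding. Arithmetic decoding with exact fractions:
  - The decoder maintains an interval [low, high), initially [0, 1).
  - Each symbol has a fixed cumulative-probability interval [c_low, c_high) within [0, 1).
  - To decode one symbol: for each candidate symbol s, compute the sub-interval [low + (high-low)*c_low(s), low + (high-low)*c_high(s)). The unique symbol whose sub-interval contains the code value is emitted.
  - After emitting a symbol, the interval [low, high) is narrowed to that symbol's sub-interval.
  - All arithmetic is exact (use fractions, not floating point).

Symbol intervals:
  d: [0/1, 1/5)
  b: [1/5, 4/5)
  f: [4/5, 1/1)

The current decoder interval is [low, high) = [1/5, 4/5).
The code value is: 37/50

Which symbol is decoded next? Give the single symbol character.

Interval width = high − low = 4/5 − 1/5 = 3/5
Scaled code = (code − low) / width = (37/50 − 1/5) / 3/5 = 9/10
  d: [0/1, 1/5) 
  b: [1/5, 4/5) 
  f: [4/5, 1/1) ← scaled code falls here ✓

Answer: f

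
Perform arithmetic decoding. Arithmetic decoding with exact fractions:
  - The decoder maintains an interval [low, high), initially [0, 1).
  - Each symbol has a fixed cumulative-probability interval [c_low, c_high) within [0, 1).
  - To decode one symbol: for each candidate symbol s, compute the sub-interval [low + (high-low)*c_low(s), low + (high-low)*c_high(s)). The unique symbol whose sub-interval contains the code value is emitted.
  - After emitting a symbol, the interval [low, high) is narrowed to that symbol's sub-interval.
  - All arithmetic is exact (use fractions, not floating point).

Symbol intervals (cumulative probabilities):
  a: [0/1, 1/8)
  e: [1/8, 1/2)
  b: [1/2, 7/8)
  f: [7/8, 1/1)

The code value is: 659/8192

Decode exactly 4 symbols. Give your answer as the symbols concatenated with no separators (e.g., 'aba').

Answer: abeb

Derivation:
Step 1: interval [0/1, 1/1), width = 1/1 - 0/1 = 1/1
  'a': [0/1 + 1/1*0/1, 0/1 + 1/1*1/8) = [0/1, 1/8) <- contains code 659/8192
  'e': [0/1 + 1/1*1/8, 0/1 + 1/1*1/2) = [1/8, 1/2)
  'b': [0/1 + 1/1*1/2, 0/1 + 1/1*7/8) = [1/2, 7/8)
  'f': [0/1 + 1/1*7/8, 0/1 + 1/1*1/1) = [7/8, 1/1)
  emit 'a', narrow to [0/1, 1/8)
Step 2: interval [0/1, 1/8), width = 1/8 - 0/1 = 1/8
  'a': [0/1 + 1/8*0/1, 0/1 + 1/8*1/8) = [0/1, 1/64)
  'e': [0/1 + 1/8*1/8, 0/1 + 1/8*1/2) = [1/64, 1/16)
  'b': [0/1 + 1/8*1/2, 0/1 + 1/8*7/8) = [1/16, 7/64) <- contains code 659/8192
  'f': [0/1 + 1/8*7/8, 0/1 + 1/8*1/1) = [7/64, 1/8)
  emit 'b', narrow to [1/16, 7/64)
Step 3: interval [1/16, 7/64), width = 7/64 - 1/16 = 3/64
  'a': [1/16 + 3/64*0/1, 1/16 + 3/64*1/8) = [1/16, 35/512)
  'e': [1/16 + 3/64*1/8, 1/16 + 3/64*1/2) = [35/512, 11/128) <- contains code 659/8192
  'b': [1/16 + 3/64*1/2, 1/16 + 3/64*7/8) = [11/128, 53/512)
  'f': [1/16 + 3/64*7/8, 1/16 + 3/64*1/1) = [53/512, 7/64)
  emit 'e', narrow to [35/512, 11/128)
Step 4: interval [35/512, 11/128), width = 11/128 - 35/512 = 9/512
  'a': [35/512 + 9/512*0/1, 35/512 + 9/512*1/8) = [35/512, 289/4096)
  'e': [35/512 + 9/512*1/8, 35/512 + 9/512*1/2) = [289/4096, 79/1024)
  'b': [35/512 + 9/512*1/2, 35/512 + 9/512*7/8) = [79/1024, 343/4096) <- contains code 659/8192
  'f': [35/512 + 9/512*7/8, 35/512 + 9/512*1/1) = [343/4096, 11/128)
  emit 'b', narrow to [79/1024, 343/4096)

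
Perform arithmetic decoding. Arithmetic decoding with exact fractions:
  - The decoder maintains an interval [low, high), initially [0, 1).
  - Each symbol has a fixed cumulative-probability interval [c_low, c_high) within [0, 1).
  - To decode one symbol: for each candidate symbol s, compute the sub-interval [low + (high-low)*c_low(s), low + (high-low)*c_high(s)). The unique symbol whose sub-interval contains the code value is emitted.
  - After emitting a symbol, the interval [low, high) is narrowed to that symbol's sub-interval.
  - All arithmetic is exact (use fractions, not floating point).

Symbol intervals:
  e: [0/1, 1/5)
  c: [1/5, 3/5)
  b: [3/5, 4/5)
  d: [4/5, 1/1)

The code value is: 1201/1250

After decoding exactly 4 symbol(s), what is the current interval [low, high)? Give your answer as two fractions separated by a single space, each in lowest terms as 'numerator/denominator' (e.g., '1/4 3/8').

Answer: 24/25 601/625

Derivation:
Step 1: interval [0/1, 1/1), width = 1/1 - 0/1 = 1/1
  'e': [0/1 + 1/1*0/1, 0/1 + 1/1*1/5) = [0/1, 1/5)
  'c': [0/1 + 1/1*1/5, 0/1 + 1/1*3/5) = [1/5, 3/5)
  'b': [0/1 + 1/1*3/5, 0/1 + 1/1*4/5) = [3/5, 4/5)
  'd': [0/1 + 1/1*4/5, 0/1 + 1/1*1/1) = [4/5, 1/1) <- contains code 1201/1250
  emit 'd', narrow to [4/5, 1/1)
Step 2: interval [4/5, 1/1), width = 1/1 - 4/5 = 1/5
  'e': [4/5 + 1/5*0/1, 4/5 + 1/5*1/5) = [4/5, 21/25)
  'c': [4/5 + 1/5*1/5, 4/5 + 1/5*3/5) = [21/25, 23/25)
  'b': [4/5 + 1/5*3/5, 4/5 + 1/5*4/5) = [23/25, 24/25)
  'd': [4/5 + 1/5*4/5, 4/5 + 1/5*1/1) = [24/25, 1/1) <- contains code 1201/1250
  emit 'd', narrow to [24/25, 1/1)
Step 3: interval [24/25, 1/1), width = 1/1 - 24/25 = 1/25
  'e': [24/25 + 1/25*0/1, 24/25 + 1/25*1/5) = [24/25, 121/125) <- contains code 1201/1250
  'c': [24/25 + 1/25*1/5, 24/25 + 1/25*3/5) = [121/125, 123/125)
  'b': [24/25 + 1/25*3/5, 24/25 + 1/25*4/5) = [123/125, 124/125)
  'd': [24/25 + 1/25*4/5, 24/25 + 1/25*1/1) = [124/125, 1/1)
  emit 'e', narrow to [24/25, 121/125)
Step 4: interval [24/25, 121/125), width = 121/125 - 24/25 = 1/125
  'e': [24/25 + 1/125*0/1, 24/25 + 1/125*1/5) = [24/25, 601/625) <- contains code 1201/1250
  'c': [24/25 + 1/125*1/5, 24/25 + 1/125*3/5) = [601/625, 603/625)
  'b': [24/25 + 1/125*3/5, 24/25 + 1/125*4/5) = [603/625, 604/625)
  'd': [24/25 + 1/125*4/5, 24/25 + 1/125*1/1) = [604/625, 121/125)
  emit 'e', narrow to [24/25, 601/625)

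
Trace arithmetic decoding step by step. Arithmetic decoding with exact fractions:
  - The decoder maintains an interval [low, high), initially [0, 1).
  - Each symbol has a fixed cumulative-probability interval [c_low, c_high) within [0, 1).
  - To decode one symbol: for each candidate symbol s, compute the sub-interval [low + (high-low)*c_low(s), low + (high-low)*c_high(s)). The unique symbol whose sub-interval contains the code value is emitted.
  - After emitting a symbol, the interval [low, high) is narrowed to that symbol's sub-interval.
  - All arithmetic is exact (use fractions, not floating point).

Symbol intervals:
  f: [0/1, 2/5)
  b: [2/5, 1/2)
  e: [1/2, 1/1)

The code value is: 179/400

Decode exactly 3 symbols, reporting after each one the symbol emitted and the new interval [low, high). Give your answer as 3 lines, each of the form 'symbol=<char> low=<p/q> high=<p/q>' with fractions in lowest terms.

Answer: symbol=b low=2/5 high=1/2
symbol=b low=11/25 high=9/20
symbol=e low=89/200 high=9/20

Derivation:
Step 1: interval [0/1, 1/1), width = 1/1 - 0/1 = 1/1
  'f': [0/1 + 1/1*0/1, 0/1 + 1/1*2/5) = [0/1, 2/5)
  'b': [0/1 + 1/1*2/5, 0/1 + 1/1*1/2) = [2/5, 1/2) <- contains code 179/400
  'e': [0/1 + 1/1*1/2, 0/1 + 1/1*1/1) = [1/2, 1/1)
  emit 'b', narrow to [2/5, 1/2)
Step 2: interval [2/5, 1/2), width = 1/2 - 2/5 = 1/10
  'f': [2/5 + 1/10*0/1, 2/5 + 1/10*2/5) = [2/5, 11/25)
  'b': [2/5 + 1/10*2/5, 2/5 + 1/10*1/2) = [11/25, 9/20) <- contains code 179/400
  'e': [2/5 + 1/10*1/2, 2/5 + 1/10*1/1) = [9/20, 1/2)
  emit 'b', narrow to [11/25, 9/20)
Step 3: interval [11/25, 9/20), width = 9/20 - 11/25 = 1/100
  'f': [11/25 + 1/100*0/1, 11/25 + 1/100*2/5) = [11/25, 111/250)
  'b': [11/25 + 1/100*2/5, 11/25 + 1/100*1/2) = [111/250, 89/200)
  'e': [11/25 + 1/100*1/2, 11/25 + 1/100*1/1) = [89/200, 9/20) <- contains code 179/400
  emit 'e', narrow to [89/200, 9/20)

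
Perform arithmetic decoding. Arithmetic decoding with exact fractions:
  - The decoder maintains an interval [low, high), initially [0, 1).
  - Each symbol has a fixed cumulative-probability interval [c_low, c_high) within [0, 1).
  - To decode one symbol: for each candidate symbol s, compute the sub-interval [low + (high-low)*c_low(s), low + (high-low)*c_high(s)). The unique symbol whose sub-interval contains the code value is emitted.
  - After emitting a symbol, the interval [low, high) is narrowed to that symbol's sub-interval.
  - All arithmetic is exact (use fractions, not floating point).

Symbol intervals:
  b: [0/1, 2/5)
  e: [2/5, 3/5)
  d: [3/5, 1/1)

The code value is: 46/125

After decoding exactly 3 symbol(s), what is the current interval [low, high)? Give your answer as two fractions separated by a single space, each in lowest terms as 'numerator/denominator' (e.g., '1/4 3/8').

Step 1: interval [0/1, 1/1), width = 1/1 - 0/1 = 1/1
  'b': [0/1 + 1/1*0/1, 0/1 + 1/1*2/5) = [0/1, 2/5) <- contains code 46/125
  'e': [0/1 + 1/1*2/5, 0/1 + 1/1*3/5) = [2/5, 3/5)
  'd': [0/1 + 1/1*3/5, 0/1 + 1/1*1/1) = [3/5, 1/1)
  emit 'b', narrow to [0/1, 2/5)
Step 2: interval [0/1, 2/5), width = 2/5 - 0/1 = 2/5
  'b': [0/1 + 2/5*0/1, 0/1 + 2/5*2/5) = [0/1, 4/25)
  'e': [0/1 + 2/5*2/5, 0/1 + 2/5*3/5) = [4/25, 6/25)
  'd': [0/1 + 2/5*3/5, 0/1 + 2/5*1/1) = [6/25, 2/5) <- contains code 46/125
  emit 'd', narrow to [6/25, 2/5)
Step 3: interval [6/25, 2/5), width = 2/5 - 6/25 = 4/25
  'b': [6/25 + 4/25*0/1, 6/25 + 4/25*2/5) = [6/25, 38/125)
  'e': [6/25 + 4/25*2/5, 6/25 + 4/25*3/5) = [38/125, 42/125)
  'd': [6/25 + 4/25*3/5, 6/25 + 4/25*1/1) = [42/125, 2/5) <- contains code 46/125
  emit 'd', narrow to [42/125, 2/5)

Answer: 42/125 2/5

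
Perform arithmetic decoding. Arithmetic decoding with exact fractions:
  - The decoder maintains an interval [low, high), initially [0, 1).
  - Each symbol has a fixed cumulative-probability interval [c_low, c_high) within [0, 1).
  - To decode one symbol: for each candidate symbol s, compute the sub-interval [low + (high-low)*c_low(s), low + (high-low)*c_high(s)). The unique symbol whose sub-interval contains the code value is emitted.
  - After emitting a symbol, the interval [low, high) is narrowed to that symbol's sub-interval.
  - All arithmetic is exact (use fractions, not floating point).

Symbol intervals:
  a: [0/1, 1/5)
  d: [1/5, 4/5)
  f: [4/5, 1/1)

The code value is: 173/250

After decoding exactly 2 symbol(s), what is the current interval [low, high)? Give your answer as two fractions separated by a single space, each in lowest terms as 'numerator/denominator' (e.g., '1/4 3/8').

Answer: 17/25 4/5

Derivation:
Step 1: interval [0/1, 1/1), width = 1/1 - 0/1 = 1/1
  'a': [0/1 + 1/1*0/1, 0/1 + 1/1*1/5) = [0/1, 1/5)
  'd': [0/1 + 1/1*1/5, 0/1 + 1/1*4/5) = [1/5, 4/5) <- contains code 173/250
  'f': [0/1 + 1/1*4/5, 0/1 + 1/1*1/1) = [4/5, 1/1)
  emit 'd', narrow to [1/5, 4/5)
Step 2: interval [1/5, 4/5), width = 4/5 - 1/5 = 3/5
  'a': [1/5 + 3/5*0/1, 1/5 + 3/5*1/5) = [1/5, 8/25)
  'd': [1/5 + 3/5*1/5, 1/5 + 3/5*4/5) = [8/25, 17/25)
  'f': [1/5 + 3/5*4/5, 1/5 + 3/5*1/1) = [17/25, 4/5) <- contains code 173/250
  emit 'f', narrow to [17/25, 4/5)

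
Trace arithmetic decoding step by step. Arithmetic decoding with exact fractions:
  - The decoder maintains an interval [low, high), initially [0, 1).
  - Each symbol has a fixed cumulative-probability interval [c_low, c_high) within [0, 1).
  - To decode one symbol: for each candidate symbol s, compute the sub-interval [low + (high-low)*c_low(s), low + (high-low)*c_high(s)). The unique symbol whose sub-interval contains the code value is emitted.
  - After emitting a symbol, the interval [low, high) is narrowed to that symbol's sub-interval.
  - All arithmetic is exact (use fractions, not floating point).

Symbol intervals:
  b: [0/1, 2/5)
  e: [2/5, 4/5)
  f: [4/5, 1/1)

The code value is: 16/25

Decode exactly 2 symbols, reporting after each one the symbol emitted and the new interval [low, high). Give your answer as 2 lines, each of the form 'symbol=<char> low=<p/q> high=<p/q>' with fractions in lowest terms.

Step 1: interval [0/1, 1/1), width = 1/1 - 0/1 = 1/1
  'b': [0/1 + 1/1*0/1, 0/1 + 1/1*2/5) = [0/1, 2/5)
  'e': [0/1 + 1/1*2/5, 0/1 + 1/1*4/5) = [2/5, 4/5) <- contains code 16/25
  'f': [0/1 + 1/1*4/5, 0/1 + 1/1*1/1) = [4/5, 1/1)
  emit 'e', narrow to [2/5, 4/5)
Step 2: interval [2/5, 4/5), width = 4/5 - 2/5 = 2/5
  'b': [2/5 + 2/5*0/1, 2/5 + 2/5*2/5) = [2/5, 14/25)
  'e': [2/5 + 2/5*2/5, 2/5 + 2/5*4/5) = [14/25, 18/25) <- contains code 16/25
  'f': [2/5 + 2/5*4/5, 2/5 + 2/5*1/1) = [18/25, 4/5)
  emit 'e', narrow to [14/25, 18/25)

Answer: symbol=e low=2/5 high=4/5
symbol=e low=14/25 high=18/25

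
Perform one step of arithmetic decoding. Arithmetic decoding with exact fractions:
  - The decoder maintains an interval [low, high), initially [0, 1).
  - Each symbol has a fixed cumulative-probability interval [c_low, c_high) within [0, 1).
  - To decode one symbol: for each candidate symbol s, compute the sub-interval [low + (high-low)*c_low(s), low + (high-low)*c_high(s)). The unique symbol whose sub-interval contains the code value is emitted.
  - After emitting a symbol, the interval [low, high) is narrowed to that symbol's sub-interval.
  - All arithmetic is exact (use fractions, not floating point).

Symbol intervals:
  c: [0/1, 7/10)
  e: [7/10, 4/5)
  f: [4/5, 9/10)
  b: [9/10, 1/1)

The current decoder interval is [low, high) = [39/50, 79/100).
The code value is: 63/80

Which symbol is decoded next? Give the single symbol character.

Answer: e

Derivation:
Interval width = high − low = 79/100 − 39/50 = 1/100
Scaled code = (code − low) / width = (63/80 − 39/50) / 1/100 = 3/4
  c: [0/1, 7/10) 
  e: [7/10, 4/5) ← scaled code falls here ✓
  f: [4/5, 9/10) 
  b: [9/10, 1/1) 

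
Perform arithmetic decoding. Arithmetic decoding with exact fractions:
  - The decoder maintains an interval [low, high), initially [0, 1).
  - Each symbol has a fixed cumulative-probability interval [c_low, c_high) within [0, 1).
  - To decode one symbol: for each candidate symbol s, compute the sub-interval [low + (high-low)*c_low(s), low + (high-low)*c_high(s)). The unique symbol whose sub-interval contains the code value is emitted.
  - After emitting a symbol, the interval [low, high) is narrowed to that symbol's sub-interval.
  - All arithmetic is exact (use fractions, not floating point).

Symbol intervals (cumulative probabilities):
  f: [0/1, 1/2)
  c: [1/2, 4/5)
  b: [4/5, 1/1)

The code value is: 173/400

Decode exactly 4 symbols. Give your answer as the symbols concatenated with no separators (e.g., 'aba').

Step 1: interval [0/1, 1/1), width = 1/1 - 0/1 = 1/1
  'f': [0/1 + 1/1*0/1, 0/1 + 1/1*1/2) = [0/1, 1/2) <- contains code 173/400
  'c': [0/1 + 1/1*1/2, 0/1 + 1/1*4/5) = [1/2, 4/5)
  'b': [0/1 + 1/1*4/5, 0/1 + 1/1*1/1) = [4/5, 1/1)
  emit 'f', narrow to [0/1, 1/2)
Step 2: interval [0/1, 1/2), width = 1/2 - 0/1 = 1/2
  'f': [0/1 + 1/2*0/1, 0/1 + 1/2*1/2) = [0/1, 1/4)
  'c': [0/1 + 1/2*1/2, 0/1 + 1/2*4/5) = [1/4, 2/5)
  'b': [0/1 + 1/2*4/5, 0/1 + 1/2*1/1) = [2/5, 1/2) <- contains code 173/400
  emit 'b', narrow to [2/5, 1/2)
Step 3: interval [2/5, 1/2), width = 1/2 - 2/5 = 1/10
  'f': [2/5 + 1/10*0/1, 2/5 + 1/10*1/2) = [2/5, 9/20) <- contains code 173/400
  'c': [2/5 + 1/10*1/2, 2/5 + 1/10*4/5) = [9/20, 12/25)
  'b': [2/5 + 1/10*4/5, 2/5 + 1/10*1/1) = [12/25, 1/2)
  emit 'f', narrow to [2/5, 9/20)
Step 4: interval [2/5, 9/20), width = 9/20 - 2/5 = 1/20
  'f': [2/5 + 1/20*0/1, 2/5 + 1/20*1/2) = [2/5, 17/40)
  'c': [2/5 + 1/20*1/2, 2/5 + 1/20*4/5) = [17/40, 11/25) <- contains code 173/400
  'b': [2/5 + 1/20*4/5, 2/5 + 1/20*1/1) = [11/25, 9/20)
  emit 'c', narrow to [17/40, 11/25)

Answer: fbfc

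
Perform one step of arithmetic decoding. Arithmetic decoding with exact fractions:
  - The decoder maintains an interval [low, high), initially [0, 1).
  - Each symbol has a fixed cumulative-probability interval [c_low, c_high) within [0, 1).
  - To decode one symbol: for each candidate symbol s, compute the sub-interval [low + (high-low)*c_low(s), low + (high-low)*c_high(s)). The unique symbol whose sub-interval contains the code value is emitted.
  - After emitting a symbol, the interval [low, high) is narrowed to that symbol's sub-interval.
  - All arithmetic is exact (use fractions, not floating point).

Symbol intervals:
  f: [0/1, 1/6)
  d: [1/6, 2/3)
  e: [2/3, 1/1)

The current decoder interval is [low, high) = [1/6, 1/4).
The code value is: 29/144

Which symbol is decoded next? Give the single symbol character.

Answer: d

Derivation:
Interval width = high − low = 1/4 − 1/6 = 1/12
Scaled code = (code − low) / width = (29/144 − 1/6) / 1/12 = 5/12
  f: [0/1, 1/6) 
  d: [1/6, 2/3) ← scaled code falls here ✓
  e: [2/3, 1/1) 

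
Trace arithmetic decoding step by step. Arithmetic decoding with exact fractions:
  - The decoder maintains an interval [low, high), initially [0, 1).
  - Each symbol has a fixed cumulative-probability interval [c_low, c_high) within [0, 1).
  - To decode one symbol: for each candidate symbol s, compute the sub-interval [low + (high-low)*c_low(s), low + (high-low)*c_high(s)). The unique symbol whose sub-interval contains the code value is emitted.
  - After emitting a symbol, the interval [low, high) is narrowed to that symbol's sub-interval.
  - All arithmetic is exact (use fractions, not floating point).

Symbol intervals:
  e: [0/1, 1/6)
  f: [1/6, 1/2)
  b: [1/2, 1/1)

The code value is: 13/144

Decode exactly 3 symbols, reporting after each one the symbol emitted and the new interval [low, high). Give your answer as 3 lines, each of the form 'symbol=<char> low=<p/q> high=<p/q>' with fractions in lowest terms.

Answer: symbol=e low=0/1 high=1/6
symbol=b low=1/12 high=1/6
symbol=e low=1/12 high=7/72

Derivation:
Step 1: interval [0/1, 1/1), width = 1/1 - 0/1 = 1/1
  'e': [0/1 + 1/1*0/1, 0/1 + 1/1*1/6) = [0/1, 1/6) <- contains code 13/144
  'f': [0/1 + 1/1*1/6, 0/1 + 1/1*1/2) = [1/6, 1/2)
  'b': [0/1 + 1/1*1/2, 0/1 + 1/1*1/1) = [1/2, 1/1)
  emit 'e', narrow to [0/1, 1/6)
Step 2: interval [0/1, 1/6), width = 1/6 - 0/1 = 1/6
  'e': [0/1 + 1/6*0/1, 0/1 + 1/6*1/6) = [0/1, 1/36)
  'f': [0/1 + 1/6*1/6, 0/1 + 1/6*1/2) = [1/36, 1/12)
  'b': [0/1 + 1/6*1/2, 0/1 + 1/6*1/1) = [1/12, 1/6) <- contains code 13/144
  emit 'b', narrow to [1/12, 1/6)
Step 3: interval [1/12, 1/6), width = 1/6 - 1/12 = 1/12
  'e': [1/12 + 1/12*0/1, 1/12 + 1/12*1/6) = [1/12, 7/72) <- contains code 13/144
  'f': [1/12 + 1/12*1/6, 1/12 + 1/12*1/2) = [7/72, 1/8)
  'b': [1/12 + 1/12*1/2, 1/12 + 1/12*1/1) = [1/8, 1/6)
  emit 'e', narrow to [1/12, 7/72)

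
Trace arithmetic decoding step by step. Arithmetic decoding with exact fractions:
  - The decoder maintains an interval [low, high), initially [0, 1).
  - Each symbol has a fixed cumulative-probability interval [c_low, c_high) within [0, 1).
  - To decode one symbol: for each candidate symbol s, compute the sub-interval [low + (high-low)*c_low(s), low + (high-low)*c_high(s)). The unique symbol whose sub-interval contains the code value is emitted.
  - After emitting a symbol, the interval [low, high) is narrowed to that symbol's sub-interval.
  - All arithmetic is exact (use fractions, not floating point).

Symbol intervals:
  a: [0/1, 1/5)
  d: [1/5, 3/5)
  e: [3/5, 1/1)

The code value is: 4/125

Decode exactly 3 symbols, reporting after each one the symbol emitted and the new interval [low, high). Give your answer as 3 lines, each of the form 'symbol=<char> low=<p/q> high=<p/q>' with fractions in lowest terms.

Step 1: interval [0/1, 1/1), width = 1/1 - 0/1 = 1/1
  'a': [0/1 + 1/1*0/1, 0/1 + 1/1*1/5) = [0/1, 1/5) <- contains code 4/125
  'd': [0/1 + 1/1*1/5, 0/1 + 1/1*3/5) = [1/5, 3/5)
  'e': [0/1 + 1/1*3/5, 0/1 + 1/1*1/1) = [3/5, 1/1)
  emit 'a', narrow to [0/1, 1/5)
Step 2: interval [0/1, 1/5), width = 1/5 - 0/1 = 1/5
  'a': [0/1 + 1/5*0/1, 0/1 + 1/5*1/5) = [0/1, 1/25) <- contains code 4/125
  'd': [0/1 + 1/5*1/5, 0/1 + 1/5*3/5) = [1/25, 3/25)
  'e': [0/1 + 1/5*3/5, 0/1 + 1/5*1/1) = [3/25, 1/5)
  emit 'a', narrow to [0/1, 1/25)
Step 3: interval [0/1, 1/25), width = 1/25 - 0/1 = 1/25
  'a': [0/1 + 1/25*0/1, 0/1 + 1/25*1/5) = [0/1, 1/125)
  'd': [0/1 + 1/25*1/5, 0/1 + 1/25*3/5) = [1/125, 3/125)
  'e': [0/1 + 1/25*3/5, 0/1 + 1/25*1/1) = [3/125, 1/25) <- contains code 4/125
  emit 'e', narrow to [3/125, 1/25)

Answer: symbol=a low=0/1 high=1/5
symbol=a low=0/1 high=1/25
symbol=e low=3/125 high=1/25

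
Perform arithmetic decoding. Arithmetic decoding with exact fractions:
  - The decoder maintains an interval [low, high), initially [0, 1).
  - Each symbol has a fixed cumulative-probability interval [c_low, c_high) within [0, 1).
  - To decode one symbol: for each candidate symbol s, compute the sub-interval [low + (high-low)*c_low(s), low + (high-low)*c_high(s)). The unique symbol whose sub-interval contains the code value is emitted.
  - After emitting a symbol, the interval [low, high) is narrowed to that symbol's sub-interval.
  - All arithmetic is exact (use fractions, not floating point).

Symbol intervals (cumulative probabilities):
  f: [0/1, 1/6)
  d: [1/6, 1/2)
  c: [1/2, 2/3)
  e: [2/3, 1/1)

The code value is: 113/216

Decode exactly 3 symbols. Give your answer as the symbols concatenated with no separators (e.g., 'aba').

Answer: cfe

Derivation:
Step 1: interval [0/1, 1/1), width = 1/1 - 0/1 = 1/1
  'f': [0/1 + 1/1*0/1, 0/1 + 1/1*1/6) = [0/1, 1/6)
  'd': [0/1 + 1/1*1/6, 0/1 + 1/1*1/2) = [1/6, 1/2)
  'c': [0/1 + 1/1*1/2, 0/1 + 1/1*2/3) = [1/2, 2/3) <- contains code 113/216
  'e': [0/1 + 1/1*2/3, 0/1 + 1/1*1/1) = [2/3, 1/1)
  emit 'c', narrow to [1/2, 2/3)
Step 2: interval [1/2, 2/3), width = 2/3 - 1/2 = 1/6
  'f': [1/2 + 1/6*0/1, 1/2 + 1/6*1/6) = [1/2, 19/36) <- contains code 113/216
  'd': [1/2 + 1/6*1/6, 1/2 + 1/6*1/2) = [19/36, 7/12)
  'c': [1/2 + 1/6*1/2, 1/2 + 1/6*2/3) = [7/12, 11/18)
  'e': [1/2 + 1/6*2/3, 1/2 + 1/6*1/1) = [11/18, 2/3)
  emit 'f', narrow to [1/2, 19/36)
Step 3: interval [1/2, 19/36), width = 19/36 - 1/2 = 1/36
  'f': [1/2 + 1/36*0/1, 1/2 + 1/36*1/6) = [1/2, 109/216)
  'd': [1/2 + 1/36*1/6, 1/2 + 1/36*1/2) = [109/216, 37/72)
  'c': [1/2 + 1/36*1/2, 1/2 + 1/36*2/3) = [37/72, 14/27)
  'e': [1/2 + 1/36*2/3, 1/2 + 1/36*1/1) = [14/27, 19/36) <- contains code 113/216
  emit 'e', narrow to [14/27, 19/36)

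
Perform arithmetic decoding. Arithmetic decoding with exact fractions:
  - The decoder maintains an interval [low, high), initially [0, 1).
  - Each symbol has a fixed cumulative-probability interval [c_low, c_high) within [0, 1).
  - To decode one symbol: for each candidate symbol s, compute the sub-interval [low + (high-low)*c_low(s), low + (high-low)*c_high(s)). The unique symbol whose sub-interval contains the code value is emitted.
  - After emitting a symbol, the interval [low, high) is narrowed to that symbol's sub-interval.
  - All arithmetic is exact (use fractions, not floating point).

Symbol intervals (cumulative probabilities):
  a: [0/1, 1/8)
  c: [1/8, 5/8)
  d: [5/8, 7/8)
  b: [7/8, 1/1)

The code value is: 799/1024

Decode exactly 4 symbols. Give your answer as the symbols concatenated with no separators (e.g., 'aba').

Answer: dcbb

Derivation:
Step 1: interval [0/1, 1/1), width = 1/1 - 0/1 = 1/1
  'a': [0/1 + 1/1*0/1, 0/1 + 1/1*1/8) = [0/1, 1/8)
  'c': [0/1 + 1/1*1/8, 0/1 + 1/1*5/8) = [1/8, 5/8)
  'd': [0/1 + 1/1*5/8, 0/1 + 1/1*7/8) = [5/8, 7/8) <- contains code 799/1024
  'b': [0/1 + 1/1*7/8, 0/1 + 1/1*1/1) = [7/8, 1/1)
  emit 'd', narrow to [5/8, 7/8)
Step 2: interval [5/8, 7/8), width = 7/8 - 5/8 = 1/4
  'a': [5/8 + 1/4*0/1, 5/8 + 1/4*1/8) = [5/8, 21/32)
  'c': [5/8 + 1/4*1/8, 5/8 + 1/4*5/8) = [21/32, 25/32) <- contains code 799/1024
  'd': [5/8 + 1/4*5/8, 5/8 + 1/4*7/8) = [25/32, 27/32)
  'b': [5/8 + 1/4*7/8, 5/8 + 1/4*1/1) = [27/32, 7/8)
  emit 'c', narrow to [21/32, 25/32)
Step 3: interval [21/32, 25/32), width = 25/32 - 21/32 = 1/8
  'a': [21/32 + 1/8*0/1, 21/32 + 1/8*1/8) = [21/32, 43/64)
  'c': [21/32 + 1/8*1/8, 21/32 + 1/8*5/8) = [43/64, 47/64)
  'd': [21/32 + 1/8*5/8, 21/32 + 1/8*7/8) = [47/64, 49/64)
  'b': [21/32 + 1/8*7/8, 21/32 + 1/8*1/1) = [49/64, 25/32) <- contains code 799/1024
  emit 'b', narrow to [49/64, 25/32)
Step 4: interval [49/64, 25/32), width = 25/32 - 49/64 = 1/64
  'a': [49/64 + 1/64*0/1, 49/64 + 1/64*1/8) = [49/64, 393/512)
  'c': [49/64 + 1/64*1/8, 49/64 + 1/64*5/8) = [393/512, 397/512)
  'd': [49/64 + 1/64*5/8, 49/64 + 1/64*7/8) = [397/512, 399/512)
  'b': [49/64 + 1/64*7/8, 49/64 + 1/64*1/1) = [399/512, 25/32) <- contains code 799/1024
  emit 'b', narrow to [399/512, 25/32)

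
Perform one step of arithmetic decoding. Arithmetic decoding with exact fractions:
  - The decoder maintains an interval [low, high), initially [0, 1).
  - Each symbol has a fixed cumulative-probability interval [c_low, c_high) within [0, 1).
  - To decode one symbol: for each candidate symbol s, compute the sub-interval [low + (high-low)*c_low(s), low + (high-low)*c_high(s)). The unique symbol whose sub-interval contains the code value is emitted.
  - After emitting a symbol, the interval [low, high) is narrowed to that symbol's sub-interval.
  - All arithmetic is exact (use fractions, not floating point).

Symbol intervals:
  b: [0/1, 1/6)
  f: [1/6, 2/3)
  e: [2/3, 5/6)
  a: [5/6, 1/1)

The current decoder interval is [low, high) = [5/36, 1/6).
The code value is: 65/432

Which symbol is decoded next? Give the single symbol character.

Interval width = high − low = 1/6 − 5/36 = 1/36
Scaled code = (code − low) / width = (65/432 − 5/36) / 1/36 = 5/12
  b: [0/1, 1/6) 
  f: [1/6, 2/3) ← scaled code falls here ✓
  e: [2/3, 5/6) 
  a: [5/6, 1/1) 

Answer: f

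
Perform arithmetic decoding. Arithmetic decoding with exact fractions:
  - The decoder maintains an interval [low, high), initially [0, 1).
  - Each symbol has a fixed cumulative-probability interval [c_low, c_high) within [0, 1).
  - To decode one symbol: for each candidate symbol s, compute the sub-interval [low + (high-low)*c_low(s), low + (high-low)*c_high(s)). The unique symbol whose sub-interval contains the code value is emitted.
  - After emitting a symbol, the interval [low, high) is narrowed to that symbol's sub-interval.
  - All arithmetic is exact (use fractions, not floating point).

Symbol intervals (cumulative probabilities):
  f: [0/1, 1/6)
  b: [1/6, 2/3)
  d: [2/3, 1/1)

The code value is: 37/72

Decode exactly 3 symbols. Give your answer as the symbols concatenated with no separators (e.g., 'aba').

Step 1: interval [0/1, 1/1), width = 1/1 - 0/1 = 1/1
  'f': [0/1 + 1/1*0/1, 0/1 + 1/1*1/6) = [0/1, 1/6)
  'b': [0/1 + 1/1*1/6, 0/1 + 1/1*2/3) = [1/6, 2/3) <- contains code 37/72
  'd': [0/1 + 1/1*2/3, 0/1 + 1/1*1/1) = [2/3, 1/1)
  emit 'b', narrow to [1/6, 2/3)
Step 2: interval [1/6, 2/3), width = 2/3 - 1/6 = 1/2
  'f': [1/6 + 1/2*0/1, 1/6 + 1/2*1/6) = [1/6, 1/4)
  'b': [1/6 + 1/2*1/6, 1/6 + 1/2*2/3) = [1/4, 1/2)
  'd': [1/6 + 1/2*2/3, 1/6 + 1/2*1/1) = [1/2, 2/3) <- contains code 37/72
  emit 'd', narrow to [1/2, 2/3)
Step 3: interval [1/2, 2/3), width = 2/3 - 1/2 = 1/6
  'f': [1/2 + 1/6*0/1, 1/2 + 1/6*1/6) = [1/2, 19/36) <- contains code 37/72
  'b': [1/2 + 1/6*1/6, 1/2 + 1/6*2/3) = [19/36, 11/18)
  'd': [1/2 + 1/6*2/3, 1/2 + 1/6*1/1) = [11/18, 2/3)
  emit 'f', narrow to [1/2, 19/36)

Answer: bdf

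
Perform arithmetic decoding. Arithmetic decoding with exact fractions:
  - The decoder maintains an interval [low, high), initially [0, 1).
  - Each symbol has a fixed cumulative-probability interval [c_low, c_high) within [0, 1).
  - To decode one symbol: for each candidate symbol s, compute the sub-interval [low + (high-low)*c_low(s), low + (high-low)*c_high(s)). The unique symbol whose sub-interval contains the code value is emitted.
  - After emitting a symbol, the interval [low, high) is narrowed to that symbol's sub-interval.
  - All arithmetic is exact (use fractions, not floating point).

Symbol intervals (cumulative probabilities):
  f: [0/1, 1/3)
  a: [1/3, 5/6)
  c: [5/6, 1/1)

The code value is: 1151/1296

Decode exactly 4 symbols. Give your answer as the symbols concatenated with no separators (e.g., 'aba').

Answer: cfcc

Derivation:
Step 1: interval [0/1, 1/1), width = 1/1 - 0/1 = 1/1
  'f': [0/1 + 1/1*0/1, 0/1 + 1/1*1/3) = [0/1, 1/3)
  'a': [0/1 + 1/1*1/3, 0/1 + 1/1*5/6) = [1/3, 5/6)
  'c': [0/1 + 1/1*5/6, 0/1 + 1/1*1/1) = [5/6, 1/1) <- contains code 1151/1296
  emit 'c', narrow to [5/6, 1/1)
Step 2: interval [5/6, 1/1), width = 1/1 - 5/6 = 1/6
  'f': [5/6 + 1/6*0/1, 5/6 + 1/6*1/3) = [5/6, 8/9) <- contains code 1151/1296
  'a': [5/6 + 1/6*1/3, 5/6 + 1/6*5/6) = [8/9, 35/36)
  'c': [5/6 + 1/6*5/6, 5/6 + 1/6*1/1) = [35/36, 1/1)
  emit 'f', narrow to [5/6, 8/9)
Step 3: interval [5/6, 8/9), width = 8/9 - 5/6 = 1/18
  'f': [5/6 + 1/18*0/1, 5/6 + 1/18*1/3) = [5/6, 23/27)
  'a': [5/6 + 1/18*1/3, 5/6 + 1/18*5/6) = [23/27, 95/108)
  'c': [5/6 + 1/18*5/6, 5/6 + 1/18*1/1) = [95/108, 8/9) <- contains code 1151/1296
  emit 'c', narrow to [95/108, 8/9)
Step 4: interval [95/108, 8/9), width = 8/9 - 95/108 = 1/108
  'f': [95/108 + 1/108*0/1, 95/108 + 1/108*1/3) = [95/108, 143/162)
  'a': [95/108 + 1/108*1/3, 95/108 + 1/108*5/6) = [143/162, 575/648)
  'c': [95/108 + 1/108*5/6, 95/108 + 1/108*1/1) = [575/648, 8/9) <- contains code 1151/1296
  emit 'c', narrow to [575/648, 8/9)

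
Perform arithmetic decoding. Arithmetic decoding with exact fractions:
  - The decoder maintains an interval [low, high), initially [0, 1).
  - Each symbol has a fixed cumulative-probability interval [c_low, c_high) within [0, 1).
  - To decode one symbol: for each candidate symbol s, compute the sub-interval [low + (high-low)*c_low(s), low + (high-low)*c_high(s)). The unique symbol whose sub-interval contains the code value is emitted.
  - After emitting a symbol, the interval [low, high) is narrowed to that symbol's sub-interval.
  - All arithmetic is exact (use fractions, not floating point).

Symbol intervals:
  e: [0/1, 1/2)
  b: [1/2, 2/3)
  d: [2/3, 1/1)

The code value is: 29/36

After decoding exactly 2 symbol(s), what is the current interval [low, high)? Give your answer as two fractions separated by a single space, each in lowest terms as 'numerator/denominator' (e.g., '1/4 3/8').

Step 1: interval [0/1, 1/1), width = 1/1 - 0/1 = 1/1
  'e': [0/1 + 1/1*0/1, 0/1 + 1/1*1/2) = [0/1, 1/2)
  'b': [0/1 + 1/1*1/2, 0/1 + 1/1*2/3) = [1/2, 2/3)
  'd': [0/1 + 1/1*2/3, 0/1 + 1/1*1/1) = [2/3, 1/1) <- contains code 29/36
  emit 'd', narrow to [2/3, 1/1)
Step 2: interval [2/3, 1/1), width = 1/1 - 2/3 = 1/3
  'e': [2/3 + 1/3*0/1, 2/3 + 1/3*1/2) = [2/3, 5/6) <- contains code 29/36
  'b': [2/3 + 1/3*1/2, 2/3 + 1/3*2/3) = [5/6, 8/9)
  'd': [2/3 + 1/3*2/3, 2/3 + 1/3*1/1) = [8/9, 1/1)
  emit 'e', narrow to [2/3, 5/6)

Answer: 2/3 5/6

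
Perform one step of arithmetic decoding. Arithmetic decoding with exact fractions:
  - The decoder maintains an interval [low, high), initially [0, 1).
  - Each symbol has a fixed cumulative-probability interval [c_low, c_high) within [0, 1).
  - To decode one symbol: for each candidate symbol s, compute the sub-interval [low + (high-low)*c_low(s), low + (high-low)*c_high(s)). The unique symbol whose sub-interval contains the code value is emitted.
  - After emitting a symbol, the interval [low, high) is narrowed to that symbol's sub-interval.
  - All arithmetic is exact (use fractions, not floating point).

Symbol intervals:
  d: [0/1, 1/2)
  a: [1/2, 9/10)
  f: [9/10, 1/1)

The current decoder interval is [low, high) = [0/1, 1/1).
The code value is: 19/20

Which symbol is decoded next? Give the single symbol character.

Answer: f

Derivation:
Interval width = high − low = 1/1 − 0/1 = 1/1
Scaled code = (code − low) / width = (19/20 − 0/1) / 1/1 = 19/20
  d: [0/1, 1/2) 
  a: [1/2, 9/10) 
  f: [9/10, 1/1) ← scaled code falls here ✓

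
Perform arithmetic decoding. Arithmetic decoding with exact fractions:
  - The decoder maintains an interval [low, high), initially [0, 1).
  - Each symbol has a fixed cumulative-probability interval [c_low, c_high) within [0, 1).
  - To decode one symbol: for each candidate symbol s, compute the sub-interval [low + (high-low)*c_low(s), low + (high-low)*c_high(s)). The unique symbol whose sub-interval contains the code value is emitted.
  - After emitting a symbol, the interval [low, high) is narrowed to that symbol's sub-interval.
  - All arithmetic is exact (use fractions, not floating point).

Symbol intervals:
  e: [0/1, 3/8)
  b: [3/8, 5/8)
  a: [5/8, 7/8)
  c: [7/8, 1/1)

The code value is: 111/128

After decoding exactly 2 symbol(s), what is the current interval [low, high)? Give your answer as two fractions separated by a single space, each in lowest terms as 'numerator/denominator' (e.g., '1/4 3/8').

Answer: 27/32 7/8

Derivation:
Step 1: interval [0/1, 1/1), width = 1/1 - 0/1 = 1/1
  'e': [0/1 + 1/1*0/1, 0/1 + 1/1*3/8) = [0/1, 3/8)
  'b': [0/1 + 1/1*3/8, 0/1 + 1/1*5/8) = [3/8, 5/8)
  'a': [0/1 + 1/1*5/8, 0/1 + 1/1*7/8) = [5/8, 7/8) <- contains code 111/128
  'c': [0/1 + 1/1*7/8, 0/1 + 1/1*1/1) = [7/8, 1/1)
  emit 'a', narrow to [5/8, 7/8)
Step 2: interval [5/8, 7/8), width = 7/8 - 5/8 = 1/4
  'e': [5/8 + 1/4*0/1, 5/8 + 1/4*3/8) = [5/8, 23/32)
  'b': [5/8 + 1/4*3/8, 5/8 + 1/4*5/8) = [23/32, 25/32)
  'a': [5/8 + 1/4*5/8, 5/8 + 1/4*7/8) = [25/32, 27/32)
  'c': [5/8 + 1/4*7/8, 5/8 + 1/4*1/1) = [27/32, 7/8) <- contains code 111/128
  emit 'c', narrow to [27/32, 7/8)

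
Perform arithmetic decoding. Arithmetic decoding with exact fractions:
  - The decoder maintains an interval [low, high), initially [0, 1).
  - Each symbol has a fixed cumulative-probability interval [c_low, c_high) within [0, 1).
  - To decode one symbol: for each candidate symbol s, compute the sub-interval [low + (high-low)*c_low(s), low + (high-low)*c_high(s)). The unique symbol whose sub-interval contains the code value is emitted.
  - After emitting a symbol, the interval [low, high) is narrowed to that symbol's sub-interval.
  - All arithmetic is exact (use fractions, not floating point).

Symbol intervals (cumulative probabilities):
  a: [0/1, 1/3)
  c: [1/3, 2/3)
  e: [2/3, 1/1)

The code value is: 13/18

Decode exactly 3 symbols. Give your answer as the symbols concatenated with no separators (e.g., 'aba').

Step 1: interval [0/1, 1/1), width = 1/1 - 0/1 = 1/1
  'a': [0/1 + 1/1*0/1, 0/1 + 1/1*1/3) = [0/1, 1/3)
  'c': [0/1 + 1/1*1/3, 0/1 + 1/1*2/3) = [1/3, 2/3)
  'e': [0/1 + 1/1*2/3, 0/1 + 1/1*1/1) = [2/3, 1/1) <- contains code 13/18
  emit 'e', narrow to [2/3, 1/1)
Step 2: interval [2/3, 1/1), width = 1/1 - 2/3 = 1/3
  'a': [2/3 + 1/3*0/1, 2/3 + 1/3*1/3) = [2/3, 7/9) <- contains code 13/18
  'c': [2/3 + 1/3*1/3, 2/3 + 1/3*2/3) = [7/9, 8/9)
  'e': [2/3 + 1/3*2/3, 2/3 + 1/3*1/1) = [8/9, 1/1)
  emit 'a', narrow to [2/3, 7/9)
Step 3: interval [2/3, 7/9), width = 7/9 - 2/3 = 1/9
  'a': [2/3 + 1/9*0/1, 2/3 + 1/9*1/3) = [2/3, 19/27)
  'c': [2/3 + 1/9*1/3, 2/3 + 1/9*2/3) = [19/27, 20/27) <- contains code 13/18
  'e': [2/3 + 1/9*2/3, 2/3 + 1/9*1/1) = [20/27, 7/9)
  emit 'c', narrow to [19/27, 20/27)

Answer: eac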